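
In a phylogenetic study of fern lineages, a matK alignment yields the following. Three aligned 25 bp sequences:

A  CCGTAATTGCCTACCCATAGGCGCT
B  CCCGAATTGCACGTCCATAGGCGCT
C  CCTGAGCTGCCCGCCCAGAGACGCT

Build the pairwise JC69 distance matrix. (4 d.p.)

d(A,B) = 0.2892, d(A,C) = 0.4172, d(B,C) = 0.3505

A–B: 6/25 sites differ → p = 0.24, d = −0.75 ln(1 − 0.32) = 0.289247 ≈ 0.2892.
A–C: 8/25 sites differ → p = 0.32, d = −0.75 ln(1 − 0.426667) = 0.417216 ≈ 0.4172.
B–C: 7/25 sites differ → p = 0.28, d = −0.75 ln(1 − 0.373333) = 0.350505 ≈ 0.3505.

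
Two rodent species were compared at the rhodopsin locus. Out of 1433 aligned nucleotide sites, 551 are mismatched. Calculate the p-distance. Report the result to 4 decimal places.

0.3845

p = 551/1433 = 0.384508… ≈ 0.3845 (to 4 d.p.).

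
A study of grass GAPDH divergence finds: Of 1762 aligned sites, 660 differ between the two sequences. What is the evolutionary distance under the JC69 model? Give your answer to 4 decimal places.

p = 660/1762 ≈ 0.374574.
d = −(3/4) ln(1 − 4p/3) = −0.75 ln(1 − 0.499432) = −0.75 ln(0.500568)
  = −0.75 × (-0.692012) = 0.519009 substitutions/site.

0.5190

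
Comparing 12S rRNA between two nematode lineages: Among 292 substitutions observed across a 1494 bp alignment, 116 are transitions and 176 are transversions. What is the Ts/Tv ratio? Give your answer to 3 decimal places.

0.659

R = 116/176 = 0.659090… ≈ 0.659 (to 3 d.p.).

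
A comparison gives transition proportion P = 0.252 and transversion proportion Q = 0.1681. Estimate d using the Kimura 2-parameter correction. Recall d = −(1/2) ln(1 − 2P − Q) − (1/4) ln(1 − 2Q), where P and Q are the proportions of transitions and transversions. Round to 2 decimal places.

0.66

Under the Kimura two-parameter model, d = −½ ln(1 − 2P − Q) − ¼ ln(1 − 2Q).
1 − 2P − Q = 0.3279, giving −½ ln(0.3279) = 0.557523.
1 − 2Q = 0.6638, giving −¼ ln(0.6638) = 0.102444.
d = 0.557523 + 0.102444 = 0.659967.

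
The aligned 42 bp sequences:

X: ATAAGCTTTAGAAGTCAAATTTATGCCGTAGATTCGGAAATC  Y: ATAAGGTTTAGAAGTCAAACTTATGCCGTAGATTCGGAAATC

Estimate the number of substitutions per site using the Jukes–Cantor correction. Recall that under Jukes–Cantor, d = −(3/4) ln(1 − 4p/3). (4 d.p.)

0.0492

The sequences differ at 2 of 42 sites (6, 20), so p = 2/42 ≈ 0.047619.
d = −(3/4) ln(1 − 4p/3) = −0.75 ln(1 − 0.063492) = −0.75 ln(0.936508)
  = −0.75 × (-0.065597) = 0.049198 substitutions/site.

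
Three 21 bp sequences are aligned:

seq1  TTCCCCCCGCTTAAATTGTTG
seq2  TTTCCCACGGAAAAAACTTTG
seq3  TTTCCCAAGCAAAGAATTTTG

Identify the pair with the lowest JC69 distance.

seq2 and seq3

seq1–seq2: 8/21 differ, p = 0.381, d = 0.532.
seq1–seq3: 8/21 differ, p = 0.381, d = 0.532.
seq2–seq3: 4/21 differ, p = 0.190, d = 0.220.
The smallest distance is between seq2 and seq3.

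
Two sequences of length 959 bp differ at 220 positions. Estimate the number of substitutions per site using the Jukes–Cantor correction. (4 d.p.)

p = 220/959 ≈ 0.229406.
d = −(3/4) ln(1 − 4p/3) = −0.75 ln(1 − 0.305875) = −0.75 ln(0.694125)
  = −0.75 × (-0.365103) = 0.273827 substitutions/site.

0.2738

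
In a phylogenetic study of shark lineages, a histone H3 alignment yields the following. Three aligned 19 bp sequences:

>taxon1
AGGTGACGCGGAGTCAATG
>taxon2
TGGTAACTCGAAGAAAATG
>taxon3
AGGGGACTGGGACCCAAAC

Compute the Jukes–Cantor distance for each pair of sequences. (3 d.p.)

taxon1–taxon2: 6/19 sites differ → p ≈ 0.315789, d = −0.75 ln(1 − 0.421052) = 0.409907 ≈ 0.410.
taxon1–taxon3: 7/19 sites differ → p ≈ 0.368421, d = −0.75 ln(1 − 0.491228) = 0.506816 ≈ 0.507.
taxon2–taxon3: 10/19 sites differ → p ≈ 0.526316, d = −0.75 ln(1 − 0.701755) = 0.907380 ≈ 0.907.

d(taxon1,taxon2) = 0.410, d(taxon1,taxon3) = 0.507, d(taxon2,taxon3) = 0.907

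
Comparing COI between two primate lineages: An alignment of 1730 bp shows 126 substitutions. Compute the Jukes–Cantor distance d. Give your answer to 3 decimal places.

0.077

p = 126/1730 ≈ 0.072832.
d = −(3/4) ln(1 − 4p/3) = −0.75 ln(1 − 0.097109) = −0.75 ln(0.902891)
  = −0.75 × (-0.102153) = 0.076615 substitutions/site.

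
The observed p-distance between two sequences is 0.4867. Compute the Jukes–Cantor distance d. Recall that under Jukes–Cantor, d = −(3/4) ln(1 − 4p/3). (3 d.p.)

d = −(3/4) ln(1 − 4p/3) = −0.75 ln(1 − 0.648933) = −0.75 ln(0.351067)
  = −0.75 × (-1.046778) = 0.785084 substitutions/site.

0.785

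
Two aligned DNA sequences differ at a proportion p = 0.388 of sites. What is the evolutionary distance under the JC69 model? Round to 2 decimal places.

d = −(3/4) ln(1 − 4p/3) = −0.75 ln(1 − 0.517333) = −0.75 ln(0.482667)
  = −0.75 × (-0.728428) = 0.546321 substitutions/site.

0.55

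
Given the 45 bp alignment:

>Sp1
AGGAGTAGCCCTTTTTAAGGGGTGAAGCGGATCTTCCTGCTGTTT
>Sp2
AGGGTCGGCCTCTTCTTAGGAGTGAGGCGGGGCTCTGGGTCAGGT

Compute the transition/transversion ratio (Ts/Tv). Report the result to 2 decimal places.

2.00

Transitions are A↔G and C↔T; transversions are all other mismatches.
Transitions: 14. Transversions: 7.
R = 14/7 = 2.00.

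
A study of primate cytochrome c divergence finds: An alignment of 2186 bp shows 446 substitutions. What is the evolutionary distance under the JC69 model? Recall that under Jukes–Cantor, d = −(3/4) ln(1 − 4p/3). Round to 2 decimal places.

0.24

p = 446/2186 ≈ 0.204026.
d = −(3/4) ln(1 − 4p/3) = −0.75 ln(1 − 0.272035) = −0.75 ln(0.727965)
  = −0.75 × (-0.317502) = 0.238127 substitutions/site.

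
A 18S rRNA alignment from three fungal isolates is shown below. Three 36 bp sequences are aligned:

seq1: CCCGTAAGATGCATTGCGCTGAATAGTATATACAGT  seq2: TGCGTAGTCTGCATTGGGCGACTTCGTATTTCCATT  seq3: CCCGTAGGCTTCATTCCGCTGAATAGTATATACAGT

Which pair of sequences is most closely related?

seq1–seq2: 14/36 differ, p = 0.389, d = 0.548.
seq1–seq3: 4/36 differ, p = 0.111, d = 0.120.
seq2–seq3: 14/36 differ, p = 0.389, d = 0.548.
The smallest distance is between seq1 and seq3.

seq1 and seq3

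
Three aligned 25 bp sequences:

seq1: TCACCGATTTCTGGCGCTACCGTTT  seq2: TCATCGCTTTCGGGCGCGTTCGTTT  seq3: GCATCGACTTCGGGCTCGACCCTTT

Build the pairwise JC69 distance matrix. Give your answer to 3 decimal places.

d(seq1,seq2) = 0.289, d(seq1,seq3) = 0.351, d(seq2,seq3) = 0.351

seq1–seq2: 6/25 sites differ → p = 0.24, d = −0.75 ln(1 − 0.32) = 0.289247 ≈ 0.289.
seq1–seq3: 7/25 sites differ → p = 0.28, d = −0.75 ln(1 − 0.373333) = 0.350505 ≈ 0.351.
seq2–seq3: 7/25 sites differ → p = 0.28, d = −0.75 ln(1 − 0.373333) = 0.350505 ≈ 0.351.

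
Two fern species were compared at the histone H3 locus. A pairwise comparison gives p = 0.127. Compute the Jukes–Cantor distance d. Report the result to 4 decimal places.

d = −(3/4) ln(1 − 4p/3) = −0.75 ln(1 − 0.169333) = −0.75 ln(0.830667)
  = −0.75 × (-0.185526) = 0.139145 substitutions/site.

0.1391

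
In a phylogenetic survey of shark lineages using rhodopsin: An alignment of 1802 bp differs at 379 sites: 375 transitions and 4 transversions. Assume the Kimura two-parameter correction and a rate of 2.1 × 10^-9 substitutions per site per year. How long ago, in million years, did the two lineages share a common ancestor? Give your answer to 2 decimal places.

P = 375/1802 ≈ 0.208102 and Q = 4/1802 ≈ 0.00222.
Under the Kimura two-parameter model, d = −½ ln(1 − 2P − Q) − ¼ ln(1 − 2Q).
1 − 2P − Q = 0.581576, giving −½ ln(0.581576) = 0.271007.
1 − 2Q = 0.99556, giving −¼ ln(0.99556) = 0.001112.
d = 0.271007 + 0.001112 = 0.272119.
Under a molecular clock d = 2μt, so t = d/(2μ) = 0.272119 / (2 × 2.1 × 10^-9) = 64.79 million years.

64.79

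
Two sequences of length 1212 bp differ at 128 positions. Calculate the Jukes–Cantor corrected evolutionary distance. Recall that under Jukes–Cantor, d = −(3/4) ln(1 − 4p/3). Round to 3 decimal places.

0.114

p = 128/1212 ≈ 0.105611.
d = −(3/4) ln(1 − 4p/3) = −0.75 ln(1 − 0.140815) = −0.75 ln(0.859185)
  = −0.75 × (-0.151771) = 0.113828 substitutions/site.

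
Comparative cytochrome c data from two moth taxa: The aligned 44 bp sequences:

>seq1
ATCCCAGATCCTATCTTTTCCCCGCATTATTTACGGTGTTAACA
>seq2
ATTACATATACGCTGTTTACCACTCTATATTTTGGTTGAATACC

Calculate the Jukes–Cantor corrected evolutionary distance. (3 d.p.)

0.643

The sequences differ at 19 of 44 sites, so p = 19/44 ≈ 0.431818.
d = −(3/4) ln(1 − 4p/3) = −0.75 ln(1 − 0.575757) = −0.75 ln(0.424243)
  = −0.75 × (-0.857449) = 0.643087 substitutions/site.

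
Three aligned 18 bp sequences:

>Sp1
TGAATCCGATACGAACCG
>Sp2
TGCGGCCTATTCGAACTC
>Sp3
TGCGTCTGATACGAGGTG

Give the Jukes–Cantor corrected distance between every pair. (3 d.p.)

d(Sp1,Sp2) = 0.548, d(Sp1,Sp3) = 0.441, d(Sp2,Sp3) = 0.548

Sp1–Sp2: 7/18 sites differ → p ≈ 0.388889, d = −0.75 ln(1 − 0.518519) = 0.548166 ≈ 0.548.
Sp1–Sp3: 6/18 sites differ → p ≈ 0.333333, d = −0.75 ln(1 − 0.444444) = 0.440839 ≈ 0.441.
Sp2–Sp3: 7/18 sites differ → p ≈ 0.388889, d = −0.75 ln(1 − 0.518519) = 0.548166 ≈ 0.548.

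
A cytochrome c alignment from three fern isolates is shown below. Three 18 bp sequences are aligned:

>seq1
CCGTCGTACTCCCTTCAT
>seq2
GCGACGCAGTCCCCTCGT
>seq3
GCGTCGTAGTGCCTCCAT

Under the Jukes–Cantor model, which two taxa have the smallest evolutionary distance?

seq1–seq2: 6/18 differ, p = 0.333, d = 0.441.
seq1–seq3: 4/18 differ, p = 0.222, d = 0.264.
seq2–seq3: 6/18 differ, p = 0.333, d = 0.441.
The smallest distance is between seq1 and seq3.

seq1 and seq3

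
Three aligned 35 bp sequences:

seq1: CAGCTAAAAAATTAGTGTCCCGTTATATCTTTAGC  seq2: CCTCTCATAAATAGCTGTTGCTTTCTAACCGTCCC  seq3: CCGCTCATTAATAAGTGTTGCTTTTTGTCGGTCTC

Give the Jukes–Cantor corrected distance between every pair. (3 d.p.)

d(seq1,seq2) = 0.705, d(seq1,seq3) = 0.572, d(seq2,seq3) = 0.315

seq1–seq2: 16/35 sites differ → p ≈ 0.457143, d = −0.75 ln(1 − 0.609524) = 0.705292 ≈ 0.705.
seq1–seq3: 14/35 sites differ → p = 0.4, d = −0.75 ln(1 − 0.533333) = 0.571605 ≈ 0.572.
seq2–seq3: 9/35 sites differ → p ≈ 0.257143, d = −0.75 ln(1 − 0.342857) = 0.314890 ≈ 0.315.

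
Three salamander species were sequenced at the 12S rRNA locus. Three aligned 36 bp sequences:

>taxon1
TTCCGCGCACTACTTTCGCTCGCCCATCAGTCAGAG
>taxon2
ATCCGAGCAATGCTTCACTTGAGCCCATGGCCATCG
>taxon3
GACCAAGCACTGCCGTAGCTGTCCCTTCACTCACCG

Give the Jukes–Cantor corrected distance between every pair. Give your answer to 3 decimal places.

taxon1–taxon2: 18/36 sites differ → p = 0.5, d = −0.75 ln(1 − 0.666667) = 0.823960 ≈ 0.824.
taxon1–taxon3: 14/36 sites differ → p ≈ 0.388889, d = −0.75 ln(1 − 0.518519) = 0.548166 ≈ 0.548.
taxon2–taxon3: 18/36 sites differ → p = 0.5, d = −0.75 ln(1 − 0.666667) = 0.823960 ≈ 0.824.

d(taxon1,taxon2) = 0.824, d(taxon1,taxon3) = 0.548, d(taxon2,taxon3) = 0.824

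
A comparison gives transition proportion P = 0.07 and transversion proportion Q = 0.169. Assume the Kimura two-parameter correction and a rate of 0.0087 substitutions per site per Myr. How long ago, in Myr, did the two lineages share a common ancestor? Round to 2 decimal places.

Under the Kimura two-parameter model, d = −½ ln(1 − 2P − Q) − ¼ ln(1 − 2Q).
1 − 2P − Q = 0.691, giving −½ ln(0.691) = 0.184808.
1 − 2Q = 0.662, giving −¼ ln(0.662) = 0.103122.
d = 0.184808 + 0.103122 = 0.287930.
Under a molecular clock d = 2μt, so t = d/(2μ) = 0.287930 / (2 × 0.0087) = 16.55 Myr.

16.55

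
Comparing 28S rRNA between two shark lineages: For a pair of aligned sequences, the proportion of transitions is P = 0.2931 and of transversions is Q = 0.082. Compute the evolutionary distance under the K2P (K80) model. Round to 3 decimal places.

Under the Kimura two-parameter model, d = −½ ln(1 − 2P − Q) − ¼ ln(1 − 2Q).
1 − 2P − Q = 0.3318, giving −½ ln(0.3318) = 0.551611.
1 − 2Q = 0.836, giving −¼ ln(0.836) = 0.044782.
d = 0.551611 + 0.044782 = 0.596393.

0.596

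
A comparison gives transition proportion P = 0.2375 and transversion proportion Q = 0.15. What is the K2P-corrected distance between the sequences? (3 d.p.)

0.580

Under the Kimura two-parameter model, d = −½ ln(1 − 2P − Q) − ¼ ln(1 − 2Q).
1 − 2P − Q = 0.375, giving −½ ln(0.375) = 0.490415.
1 − 2Q = 0.7, giving −¼ ln(0.7) = 0.089169.
d = 0.490415 + 0.089169 = 0.579584.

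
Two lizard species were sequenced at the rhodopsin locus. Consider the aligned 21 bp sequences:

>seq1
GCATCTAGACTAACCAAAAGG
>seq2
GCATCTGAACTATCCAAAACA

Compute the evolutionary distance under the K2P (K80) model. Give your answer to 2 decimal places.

0.29

Of 21 sites, 3 differences are transitions and 2 are transversions, so P = 3/21 ≈ 0.142857 and Q = 2/21 ≈ 0.095238.
Under the Kimura two-parameter model, d = −½ ln(1 − 2P − Q) − ¼ ln(1 − 2Q).
1 − 2P − Q = 0.619048, giving −½ ln(0.619048) = 0.239786.
1 − 2Q = 0.809524, giving −¼ ln(0.809524) = 0.052827.
d = 0.239786 + 0.052827 = 0.292613.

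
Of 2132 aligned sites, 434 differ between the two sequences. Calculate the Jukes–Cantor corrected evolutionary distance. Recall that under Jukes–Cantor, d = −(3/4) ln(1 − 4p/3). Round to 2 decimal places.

0.24

p = 434/2132 ≈ 0.203565.
d = −(3/4) ln(1 − 4p/3) = −0.75 ln(1 − 0.27142) = −0.75 ln(0.72858)
  = −0.75 × (-0.316658) = 0.237494 substitutions/site.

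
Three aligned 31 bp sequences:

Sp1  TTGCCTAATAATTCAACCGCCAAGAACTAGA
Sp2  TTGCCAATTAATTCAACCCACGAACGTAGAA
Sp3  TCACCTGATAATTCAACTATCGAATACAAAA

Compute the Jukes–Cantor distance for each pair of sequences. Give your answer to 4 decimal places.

Sp1–Sp2: 12/31 sites differ → p ≈ 0.387097, d = −0.75 ln(1 − 0.516129) = 0.544453 ≈ 0.5445.
Sp1–Sp3: 11/31 sites differ → p ≈ 0.354839, d = −0.75 ln(1 − 0.473119) = 0.480585 ≈ 0.4806.
Sp2–Sp3: 12/31 sites differ → p ≈ 0.387097, d = −0.75 ln(1 − 0.516129) = 0.544453 ≈ 0.5445.

d(Sp1,Sp2) = 0.5445, d(Sp1,Sp3) = 0.4806, d(Sp2,Sp3) = 0.5445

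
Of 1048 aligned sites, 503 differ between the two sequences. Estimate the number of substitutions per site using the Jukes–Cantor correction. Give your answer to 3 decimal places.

0.766

p = 503/1048 ≈ 0.479962.
d = −(3/4) ln(1 − 4p/3) = −0.75 ln(1 − 0.639949) = −0.75 ln(0.360051)
  = −0.75 × (-1.021510) = 0.766133 substitutions/site.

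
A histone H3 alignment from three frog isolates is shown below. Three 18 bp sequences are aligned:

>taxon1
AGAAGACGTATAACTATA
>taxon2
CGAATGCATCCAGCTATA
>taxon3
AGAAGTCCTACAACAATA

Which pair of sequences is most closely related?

taxon1–taxon2: 7/18 differ, p = 0.389, d = 0.548.
taxon1–taxon3: 4/18 differ, p = 0.222, d = 0.264.
taxon2–taxon3: 7/18 differ, p = 0.389, d = 0.548.
The smallest distance is between taxon1 and taxon3.

taxon1 and taxon3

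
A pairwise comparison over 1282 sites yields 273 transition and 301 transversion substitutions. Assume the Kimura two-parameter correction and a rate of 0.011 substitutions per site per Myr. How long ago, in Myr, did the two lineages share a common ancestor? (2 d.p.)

P = 273/1282 ≈ 0.212949 and Q = 301/1282 ≈ 0.234789.
Under the Kimura two-parameter model, d = −½ ln(1 − 2P − Q) − ¼ ln(1 − 2Q).
1 − 2P − Q = 0.339313, giving −½ ln(0.339313) = 0.540416.
1 − 2Q = 0.530422, giving −¼ ln(0.530422) = 0.158521.
d = 0.540416 + 0.158521 = 0.698937.
Under a molecular clock d = 2μt, so t = d/(2μ) = 0.698937 / (2 × 0.011) = 31.77 Myr.

31.77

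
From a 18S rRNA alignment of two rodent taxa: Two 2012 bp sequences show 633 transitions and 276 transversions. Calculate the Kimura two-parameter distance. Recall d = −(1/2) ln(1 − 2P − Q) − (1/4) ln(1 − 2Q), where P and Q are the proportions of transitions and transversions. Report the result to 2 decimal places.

0.81

P = 633/2012 ≈ 0.314612 and Q = 276/2012 ≈ 0.137177.
Under the Kimura two-parameter model, d = −½ ln(1 − 2P − Q) − ¼ ln(1 − 2Q).
1 − 2P − Q = 0.233599, giving −½ ln(0.233599) = 0.727075.
1 − 2Q = 0.725646, giving −¼ ln(0.725646) = 0.080173.
d = 0.727075 + 0.080173 = 0.807248.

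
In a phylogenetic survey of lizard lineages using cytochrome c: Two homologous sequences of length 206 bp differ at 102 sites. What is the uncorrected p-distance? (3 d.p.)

0.495

p = 102/206 = 0.495145… ≈ 0.495 (to 3 d.p.).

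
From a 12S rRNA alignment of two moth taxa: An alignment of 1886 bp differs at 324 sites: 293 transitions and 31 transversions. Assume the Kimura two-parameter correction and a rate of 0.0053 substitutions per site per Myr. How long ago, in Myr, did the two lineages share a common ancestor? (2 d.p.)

P = 293/1886 ≈ 0.155355 and Q = 31/1886 ≈ 0.016437.
Under the Kimura two-parameter model, d = −½ ln(1 − 2P − Q) − ¼ ln(1 − 2Q).
1 − 2P − Q = 0.672853, giving −½ ln(0.672853) = 0.198114.
1 − 2Q = 0.967126, giving −¼ ln(0.967126) = 0.008357.
d = 0.198114 + 0.008357 = 0.206471.
Under a molecular clock d = 2μt, so t = d/(2μ) = 0.206471 / (2 × 0.0053) = 19.48 Myr.

19.48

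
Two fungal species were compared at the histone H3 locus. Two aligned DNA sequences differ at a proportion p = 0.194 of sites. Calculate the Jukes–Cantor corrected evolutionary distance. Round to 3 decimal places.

d = −(3/4) ln(1 − 4p/3) = −0.75 ln(1 − 0.258667) = −0.75 ln(0.741333)
  = −0.75 × (-0.299305) = 0.224479 substitutions/site.

0.224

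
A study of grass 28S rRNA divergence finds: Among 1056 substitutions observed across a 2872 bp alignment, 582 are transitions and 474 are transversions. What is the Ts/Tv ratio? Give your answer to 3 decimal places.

R = 582/474 = 1.227848… ≈ 1.228 (to 3 d.p.).

1.228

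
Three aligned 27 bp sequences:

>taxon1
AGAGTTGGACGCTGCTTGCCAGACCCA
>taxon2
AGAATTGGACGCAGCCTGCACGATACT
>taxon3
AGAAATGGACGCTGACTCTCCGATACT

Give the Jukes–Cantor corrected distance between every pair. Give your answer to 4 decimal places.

taxon1–taxon2: 8/27 sites differ → p ≈ 0.296296, d = −0.75 ln(1 − 0.395061) = 0.376971 ≈ 0.3770.
taxon1–taxon3: 10/27 sites differ → p ≈ 0.37037, d = −0.75 ln(1 − 0.493827) = 0.510658 ≈ 0.5107.
taxon2–taxon3: 6/27 sites differ → p ≈ 0.222222, d = −0.75 ln(1 − 0.296296) = 0.263548 ≈ 0.2635.

d(taxon1,taxon2) = 0.3770, d(taxon1,taxon3) = 0.5107, d(taxon2,taxon3) = 0.2635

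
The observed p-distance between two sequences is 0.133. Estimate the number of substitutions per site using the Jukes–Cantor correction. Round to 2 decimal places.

d = −(3/4) ln(1 − 4p/3) = −0.75 ln(1 − 0.177333) = −0.75 ln(0.822667)
  = −0.75 × (-0.195204) = 0.146403 substitutions/site.

0.15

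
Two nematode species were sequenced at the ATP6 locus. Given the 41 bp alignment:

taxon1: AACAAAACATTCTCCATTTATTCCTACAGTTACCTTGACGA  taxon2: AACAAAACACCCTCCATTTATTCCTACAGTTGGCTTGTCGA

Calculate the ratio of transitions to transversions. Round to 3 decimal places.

1.500

Transitions are A↔G and C↔T; transversions are all other mismatches.
Transitions: 3. Transversions: 2.
R = 3/2 = 1.500.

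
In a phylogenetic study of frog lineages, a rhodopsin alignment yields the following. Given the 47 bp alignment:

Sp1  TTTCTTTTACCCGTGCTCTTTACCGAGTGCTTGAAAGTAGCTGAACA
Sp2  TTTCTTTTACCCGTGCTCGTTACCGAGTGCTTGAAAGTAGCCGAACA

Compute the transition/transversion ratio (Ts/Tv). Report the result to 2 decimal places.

Transitions are A↔G and C↔T; transversions are all other mismatches.
Transitions: 1. Transversions: 1.
R = 1/1 = 1.00.

1.00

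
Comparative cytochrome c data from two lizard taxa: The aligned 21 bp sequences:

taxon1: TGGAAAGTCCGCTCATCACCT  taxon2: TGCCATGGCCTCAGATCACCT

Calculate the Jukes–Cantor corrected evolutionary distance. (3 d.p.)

0.441

The sequences differ at 7 of 21 sites (3, 4, 6, 8, 11, 13, 14), so p = 7/21 ≈ 0.333333.
d = −(3/4) ln(1 − 4p/3) = −0.75 ln(1 − 0.444444) = −0.75 ln(0.555556)
  = −0.75 × (-0.587786) = 0.440840 substitutions/site.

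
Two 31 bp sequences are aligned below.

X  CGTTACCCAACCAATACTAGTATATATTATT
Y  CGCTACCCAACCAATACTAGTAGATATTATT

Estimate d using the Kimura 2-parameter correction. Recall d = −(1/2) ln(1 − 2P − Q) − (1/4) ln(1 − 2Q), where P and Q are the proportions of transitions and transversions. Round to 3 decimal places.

Of 31 sites, 1 differences are transitions and 1 are transversions, so P = 1/31 ≈ 0.032258 and Q = 1/31 ≈ 0.032258.
Under the Kimura two-parameter model, d = −½ ln(1 − 2P − Q) − ¼ ln(1 − 2Q).
1 − 2P − Q = 0.903226, giving −½ ln(0.903226) = 0.050891.
1 − 2Q = 0.935484, giving −¼ ln(0.935484) = 0.016673.
d = 0.050891 + 0.016673 = 0.067564.

0.068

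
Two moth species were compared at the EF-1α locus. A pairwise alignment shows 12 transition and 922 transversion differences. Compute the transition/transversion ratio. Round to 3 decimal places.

R = 12/922 = 0.013015… ≈ 0.013 (to 3 d.p.).

0.013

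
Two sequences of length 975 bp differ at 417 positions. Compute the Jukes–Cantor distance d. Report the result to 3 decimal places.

0.633

p = 417/975 ≈ 0.427692.
d = −(3/4) ln(1 − 4p/3) = −0.75 ln(1 − 0.570256) = −0.75 ln(0.429744)
  = −0.75 × (-0.844566) = 0.633425 substitutions/site.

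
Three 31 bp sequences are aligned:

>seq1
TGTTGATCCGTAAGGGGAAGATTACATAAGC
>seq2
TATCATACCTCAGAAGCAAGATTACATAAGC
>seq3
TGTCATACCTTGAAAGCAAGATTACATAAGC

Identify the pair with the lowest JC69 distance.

seq2 and seq3

seq1–seq2: 11/31 differ, p = 0.355, d = 0.481.
seq1–seq3: 9/31 differ, p = 0.290, d = 0.367.
seq2–seq3: 4/31 differ, p = 0.129, d = 0.142.
The smallest distance is between seq2 and seq3.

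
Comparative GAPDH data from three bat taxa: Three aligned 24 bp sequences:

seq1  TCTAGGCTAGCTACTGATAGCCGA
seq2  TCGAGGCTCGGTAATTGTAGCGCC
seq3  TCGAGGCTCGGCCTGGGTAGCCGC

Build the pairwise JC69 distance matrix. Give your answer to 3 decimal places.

seq1–seq2: 9/24 sites differ → p = 0.375, d = −0.75 ln(1 − 0.5) = 0.519860 ≈ 0.520.
seq1–seq3: 9/24 sites differ → p = 0.375, d = −0.75 ln(1 − 0.5) = 0.519860 ≈ 0.520.
seq2–seq3: 7/24 sites differ → p ≈ 0.291667, d = −0.75 ln(1 − 0.388889) = 0.369358 ≈ 0.369.

d(seq1,seq2) = 0.520, d(seq1,seq3) = 0.520, d(seq2,seq3) = 0.369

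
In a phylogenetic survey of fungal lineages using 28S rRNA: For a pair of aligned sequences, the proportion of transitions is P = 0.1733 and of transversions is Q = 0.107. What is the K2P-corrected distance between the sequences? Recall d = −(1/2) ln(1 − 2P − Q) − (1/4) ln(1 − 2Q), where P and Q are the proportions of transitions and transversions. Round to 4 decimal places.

0.3624

Under the Kimura two-parameter model, d = −½ ln(1 − 2P − Q) − ¼ ln(1 − 2Q).
1 − 2P − Q = 0.5464, giving −½ ln(0.5464) = 0.302202.
1 − 2Q = 0.786, giving −¼ ln(0.786) = 0.060200.
d = 0.302202 + 0.060200 = 0.362402.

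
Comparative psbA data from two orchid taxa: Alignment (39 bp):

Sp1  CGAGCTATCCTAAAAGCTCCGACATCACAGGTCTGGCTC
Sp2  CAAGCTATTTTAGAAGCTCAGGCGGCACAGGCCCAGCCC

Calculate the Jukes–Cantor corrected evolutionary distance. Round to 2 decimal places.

The sequences differ at 12 of 39 sites, so p = 12/39 ≈ 0.307692.
d = −(3/4) ln(1 − 4p/3) = −0.75 ln(1 − 0.410256) = −0.75 ln(0.589744)
  = −0.75 × (-0.528067) = 0.396050 substitutions/site.

0.40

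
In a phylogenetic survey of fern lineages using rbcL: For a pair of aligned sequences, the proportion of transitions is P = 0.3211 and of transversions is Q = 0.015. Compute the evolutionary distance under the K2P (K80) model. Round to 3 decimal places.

Under the Kimura two-parameter model, d = −½ ln(1 − 2P − Q) − ¼ ln(1 − 2Q).
1 − 2P − Q = 0.3428, giving −½ ln(0.3428) = 0.535304.
1 − 2Q = 0.97, giving −¼ ln(0.97) = 0.007615.
d = 0.535304 + 0.007615 = 0.542919.

0.543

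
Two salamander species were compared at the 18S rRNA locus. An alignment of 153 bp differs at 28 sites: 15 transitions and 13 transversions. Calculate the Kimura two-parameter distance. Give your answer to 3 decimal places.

0.212

P = 15/153 ≈ 0.098039 and Q = 13/153 ≈ 0.084967.
Under the Kimura two-parameter model, d = −½ ln(1 − 2P − Q) − ¼ ln(1 − 2Q).
1 − 2P − Q = 0.718955, giving −½ ln(0.718955) = 0.164978.
1 − 2Q = 0.830066, giving −¼ ln(0.830066) = 0.046563.
d = 0.164978 + 0.046563 = 0.211541.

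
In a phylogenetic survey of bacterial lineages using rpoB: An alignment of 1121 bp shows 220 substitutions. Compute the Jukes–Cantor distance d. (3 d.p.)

p = 220/1121 ≈ 0.196253.
d = −(3/4) ln(1 − 4p/3) = −0.75 ln(1 − 0.261671) = −0.75 ln(0.738329)
  = −0.75 × (-0.303366) = 0.227525 substitutions/site.

0.228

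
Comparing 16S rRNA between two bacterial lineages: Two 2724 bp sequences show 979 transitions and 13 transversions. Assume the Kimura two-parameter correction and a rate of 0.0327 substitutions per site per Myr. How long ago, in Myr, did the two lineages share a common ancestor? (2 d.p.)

9.87

P = 979/2724 ≈ 0.359398 and Q = 13/2724 ≈ 0.004772.
Under the Kimura two-parameter model, d = −½ ln(1 − 2P − Q) − ¼ ln(1 − 2Q).
1 − 2P − Q = 0.276432, giving −½ ln(0.276432) = 0.642895.
1 − 2Q = 0.990456, giving −¼ ln(0.990456) = 0.002397.
d = 0.642895 + 0.002397 = 0.645292.
Under a molecular clock d = 2μt, so t = d/(2μ) = 0.645292 / (2 × 0.0327) = 9.87 Myr.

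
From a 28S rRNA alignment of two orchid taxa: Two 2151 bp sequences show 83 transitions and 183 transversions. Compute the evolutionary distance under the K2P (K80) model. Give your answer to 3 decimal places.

0.135

P = 83/2151 ≈ 0.038587 and Q = 183/2151 ≈ 0.085077.
Under the Kimura two-parameter model, d = −½ ln(1 − 2P − Q) − ¼ ln(1 − 2Q).
1 − 2P − Q = 0.837749, giving −½ ln(0.837749) = 0.088518.
1 − 2Q = 0.829846, giving −¼ ln(0.829846) = 0.046629.
d = 0.088518 + 0.046629 = 0.135147.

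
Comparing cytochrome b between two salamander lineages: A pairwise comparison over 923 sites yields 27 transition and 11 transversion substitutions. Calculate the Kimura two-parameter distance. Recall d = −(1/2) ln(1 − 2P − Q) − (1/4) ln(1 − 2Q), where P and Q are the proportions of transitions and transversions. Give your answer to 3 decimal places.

P = 27/923 ≈ 0.029252 and Q = 11/923 ≈ 0.011918.
Under the Kimura two-parameter model, d = −½ ln(1 − 2P − Q) − ¼ ln(1 − 2Q).
1 − 2P − Q = 0.929578, giving −½ ln(0.929578) = 0.036512.
1 − 2Q = 0.976164, giving −¼ ln(0.976164) = 0.006031.
d = 0.036512 + 0.006031 = 0.042543.

0.043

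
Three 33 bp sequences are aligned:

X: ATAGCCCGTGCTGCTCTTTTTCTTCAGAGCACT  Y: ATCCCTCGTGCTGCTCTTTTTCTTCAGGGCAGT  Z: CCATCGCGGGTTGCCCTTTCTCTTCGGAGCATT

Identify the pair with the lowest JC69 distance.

X–Y: 5/33 differ, p = 0.152, d = 0.169.
X–Z: 10/33 differ, p = 0.303, d = 0.388.
Y–Z: 12/33 differ, p = 0.364, d = 0.497.
The smallest distance is between X and Y.

X and Y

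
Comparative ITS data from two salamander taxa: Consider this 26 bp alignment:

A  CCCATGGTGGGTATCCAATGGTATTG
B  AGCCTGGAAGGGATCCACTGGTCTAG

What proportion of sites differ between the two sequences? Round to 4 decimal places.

0.3462

The sequences differ at 9 of 26 positions (sites 1, 2, 4, 8, 9, 12, 18, 23, 25).
p = 9/26 = 0.346153… ≈ 0.3462 (to 4 d.p.).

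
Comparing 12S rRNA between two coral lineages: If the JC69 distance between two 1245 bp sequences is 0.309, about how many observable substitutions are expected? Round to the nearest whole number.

Invert JC69: p = (3/4)(1 − e^(−4d/3)) = 0.75 × (1 − e^(-0.412)) = 0.75 × (1 − 0.662324) = 0.253257.
Expected differing sites = pL ≈ 0.253257 × 1245 = 315.304965 ≈ 315.

315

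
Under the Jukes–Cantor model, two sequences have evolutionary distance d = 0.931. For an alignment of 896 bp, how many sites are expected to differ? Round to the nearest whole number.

Invert JC69: p = (3/4)(1 − e^(−4d/3)) = 0.75 × (1 − e^(-1.241333)) = 0.75 × (1 − 0.288999) = 0.533251.
Expected differing sites = pL ≈ 0.533251 × 896 = 477.792896 ≈ 478.

478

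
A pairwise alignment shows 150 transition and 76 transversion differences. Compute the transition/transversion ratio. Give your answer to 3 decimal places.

R = 150/76 = 1.973684… ≈ 1.974 (to 3 d.p.).

1.974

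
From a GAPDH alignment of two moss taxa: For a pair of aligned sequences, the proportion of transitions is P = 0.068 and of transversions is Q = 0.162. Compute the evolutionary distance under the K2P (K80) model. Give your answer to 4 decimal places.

Under the Kimura two-parameter model, d = −½ ln(1 − 2P − Q) − ¼ ln(1 − 2Q).
1 − 2P − Q = 0.702, giving −½ ln(0.702) = 0.176911.
1 − 2Q = 0.676, giving −¼ ln(0.676) = 0.097891.
d = 0.176911 + 0.097891 = 0.274802.

0.2748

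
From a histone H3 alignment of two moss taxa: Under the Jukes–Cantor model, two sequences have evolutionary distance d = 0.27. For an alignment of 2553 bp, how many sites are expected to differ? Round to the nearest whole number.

Invert JC69: p = (3/4)(1 − e^(−4d/3)) = 0.75 × (1 − e^(-0.36)) = 0.75 × (1 − 0.697676) = 0.226743.
Expected differing sites = pL ≈ 0.226743 × 2553 = 578.874879 ≈ 579.

579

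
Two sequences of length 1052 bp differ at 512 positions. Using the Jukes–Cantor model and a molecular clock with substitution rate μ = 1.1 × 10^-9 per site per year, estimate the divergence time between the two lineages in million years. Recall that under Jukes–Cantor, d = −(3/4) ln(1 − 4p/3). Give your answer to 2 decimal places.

p = 512/1052 ≈ 0.486692.
d = −(3/4) ln(1 − 4p/3) = −0.75 ln(1 − 0.648923) = −0.75 ln(0.351077)
  = −0.75 × (-1.046750) = 0.785063 substitutions/site.
Under a molecular clock d = 2μt, so t = d/(2μ) = 0.785063 / (2 × 1.1 × 10^-9) = 356.85 million years.

356.85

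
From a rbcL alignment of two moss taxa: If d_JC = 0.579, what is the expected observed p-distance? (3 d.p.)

0.403

p = (3/4)(1 − e^(−4d/3)) = 0.75 × (1 − e^(-0.772)) = 0.75 × (1 − 0.462088) = 0.403434.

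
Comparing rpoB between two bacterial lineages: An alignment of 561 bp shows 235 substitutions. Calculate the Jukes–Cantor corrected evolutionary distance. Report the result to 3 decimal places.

0.613

p = 235/561 ≈ 0.418895.
d = −(3/4) ln(1 − 4p/3) = −0.75 ln(1 − 0.558527) = −0.75 ln(0.441473)
  = −0.75 × (-0.817638) = 0.613229 substitutions/site.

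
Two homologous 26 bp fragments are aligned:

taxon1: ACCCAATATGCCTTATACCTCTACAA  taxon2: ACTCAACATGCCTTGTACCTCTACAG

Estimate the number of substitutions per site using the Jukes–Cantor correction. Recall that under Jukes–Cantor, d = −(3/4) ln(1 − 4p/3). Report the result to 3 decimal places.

The sequences differ at 4 of 26 sites (3, 7, 15, 26), so p = 4/26 ≈ 0.153846.
d = −(3/4) ln(1 − 4p/3) = −0.75 ln(1 − 0.205128) = −0.75 ln(0.794872)
  = −0.75 × (-0.229574) = 0.172181 substitutions/site.

0.172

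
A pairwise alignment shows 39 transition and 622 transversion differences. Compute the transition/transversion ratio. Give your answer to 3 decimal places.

R = 39/622 = 0.062700… ≈ 0.063 (to 3 d.p.).

0.063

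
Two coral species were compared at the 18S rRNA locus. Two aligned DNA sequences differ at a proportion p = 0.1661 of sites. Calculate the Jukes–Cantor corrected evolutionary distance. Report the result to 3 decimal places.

d = −(3/4) ln(1 − 4p/3) = −0.75 ln(1 − 0.221467) = −0.75 ln(0.778533)
  = −0.75 × (-0.250344) = 0.187758 substitutions/site.

0.188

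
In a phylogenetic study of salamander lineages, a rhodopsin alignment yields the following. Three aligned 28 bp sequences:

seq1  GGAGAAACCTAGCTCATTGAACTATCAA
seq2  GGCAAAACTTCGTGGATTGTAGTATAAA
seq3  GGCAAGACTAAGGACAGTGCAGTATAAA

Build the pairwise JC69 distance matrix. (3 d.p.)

seq1–seq2: 10/28 sites differ → p ≈ 0.357143, d = −0.75 ln(1 − 0.476191) = 0.484971 ≈ 0.485.
seq1–seq3: 11/28 sites differ → p ≈ 0.392857, d = −0.75 ln(1 − 0.523809) = 0.556452 ≈ 0.556.
seq2–seq3: 8/28 sites differ → p ≈ 0.285714, d = −0.75 ln(1 − 0.380952) = 0.359679 ≈ 0.360.

d(seq1,seq2) = 0.485, d(seq1,seq3) = 0.556, d(seq2,seq3) = 0.360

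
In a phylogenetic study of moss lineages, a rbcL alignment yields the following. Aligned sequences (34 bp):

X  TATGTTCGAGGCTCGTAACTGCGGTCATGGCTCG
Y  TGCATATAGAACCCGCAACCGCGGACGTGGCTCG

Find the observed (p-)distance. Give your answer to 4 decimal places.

0.4118

The sequences differ at 14 of 34 positions.
p = 14/34 = 0.411764… ≈ 0.4118 (to 4 d.p.).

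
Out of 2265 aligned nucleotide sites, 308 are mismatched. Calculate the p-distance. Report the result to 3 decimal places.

p = 308/2265 = 0.135982… ≈ 0.136 (to 3 d.p.).

0.136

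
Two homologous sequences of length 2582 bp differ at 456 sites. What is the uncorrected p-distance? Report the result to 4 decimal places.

p = 456/2582 = 0.176607… ≈ 0.1766 (to 4 d.p.).

0.1766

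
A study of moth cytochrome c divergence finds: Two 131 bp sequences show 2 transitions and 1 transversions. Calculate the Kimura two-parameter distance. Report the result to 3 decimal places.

0.023

P = 2/131 ≈ 0.015267 and Q = 1/131 ≈ 0.007634.
Under the Kimura two-parameter model, d = −½ ln(1 − 2P − Q) − ¼ ln(1 − 2Q).
1 − 2P − Q = 0.961832, giving −½ ln(0.961832) = 0.019458.
1 − 2Q = 0.984732, giving −¼ ln(0.984732) = 0.003846.
d = 0.019458 + 0.003846 = 0.023304.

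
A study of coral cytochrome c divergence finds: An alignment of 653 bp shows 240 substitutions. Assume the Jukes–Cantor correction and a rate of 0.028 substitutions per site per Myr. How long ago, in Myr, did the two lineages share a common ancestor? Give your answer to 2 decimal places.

9.02

p = 240/653 ≈ 0.367534.
d = −(3/4) ln(1 − 4p/3) = −0.75 ln(1 − 0.490045) = −0.75 ln(0.509955)
  = −0.75 × (-0.673433) = 0.505075 substitutions/site.
Under a molecular clock d = 2μt, so t = d/(2μ) = 0.505075 / (2 × 0.028) = 9.02 Myr.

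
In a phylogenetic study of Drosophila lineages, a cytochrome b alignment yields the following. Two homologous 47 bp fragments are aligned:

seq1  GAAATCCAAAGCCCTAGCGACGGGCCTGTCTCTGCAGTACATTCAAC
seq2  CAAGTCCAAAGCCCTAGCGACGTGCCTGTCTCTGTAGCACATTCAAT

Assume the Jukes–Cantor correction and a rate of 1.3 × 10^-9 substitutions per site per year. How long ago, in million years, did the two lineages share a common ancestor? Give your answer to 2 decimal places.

The sequences differ at 6 of 47 sites (1, 4, 23, 35, 38, 47), so p = 6/47 ≈ 0.12766.
d = −(3/4) ln(1 − 4p/3) = −0.75 ln(1 − 0.170213) = −0.75 ln(0.829787)
  = −0.75 × (-0.186586) = 0.139940 substitutions/site.
Under a molecular clock d = 2μt, so t = d/(2μ) = 0.139940 / (2 × 1.3 × 10^-9) = 53.82 million years.

53.82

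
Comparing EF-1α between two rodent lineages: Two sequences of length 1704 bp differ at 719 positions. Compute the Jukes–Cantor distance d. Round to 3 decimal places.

0.620

p = 719/1704 ≈ 0.421948.
d = −(3/4) ln(1 − 4p/3) = −0.75 ln(1 − 0.562597) = −0.75 ln(0.437403)
  = −0.75 × (-0.826900) = 0.620175 substitutions/site.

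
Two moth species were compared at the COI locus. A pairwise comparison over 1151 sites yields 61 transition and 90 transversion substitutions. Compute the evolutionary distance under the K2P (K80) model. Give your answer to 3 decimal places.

0.144

P = 61/1151 ≈ 0.052997 and Q = 90/1151 ≈ 0.078193.
Under the Kimura two-parameter model, d = −½ ln(1 − 2P − Q) − ¼ ln(1 − 2Q).
1 − 2P − Q = 0.815813, giving −½ ln(0.815813) = 0.101785.
1 − 2Q = 0.843614, giving −¼ ln(0.843614) = 0.042515.
d = 0.101785 + 0.042515 = 0.144300.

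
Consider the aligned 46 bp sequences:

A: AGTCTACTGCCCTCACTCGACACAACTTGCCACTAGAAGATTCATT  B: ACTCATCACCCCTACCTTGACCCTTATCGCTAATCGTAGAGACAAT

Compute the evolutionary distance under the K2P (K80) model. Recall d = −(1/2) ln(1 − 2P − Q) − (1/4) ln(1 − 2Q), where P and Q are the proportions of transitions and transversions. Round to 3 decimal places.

Of 46 sites, 3 differences are transitions and 17 are transversions, so P = 3/46 ≈ 0.065217 and Q = 17/46 ≈ 0.369565.
Under the Kimura two-parameter model, d = −½ ln(1 − 2P − Q) − ¼ ln(1 − 2Q).
1 − 2P − Q = 0.500001, giving −½ ln(0.500001) = 0.346573.
1 − 2Q = 0.26087, giving −¼ ln(0.26087) = 0.335933.
d = 0.346573 + 0.335933 = 0.682506.

0.683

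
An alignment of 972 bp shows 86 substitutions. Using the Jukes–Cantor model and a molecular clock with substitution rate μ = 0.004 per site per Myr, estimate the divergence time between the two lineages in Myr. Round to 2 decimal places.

11.77

p = 86/972 ≈ 0.088477.
d = −(3/4) ln(1 − 4p/3) = −0.75 ln(1 − 0.117969) = −0.75 ln(0.882031)
  = −0.75 × (-0.125528) = 0.094146 substitutions/site.
Under a molecular clock d = 2μt, so t = d/(2μ) = 0.094146 / (2 × 0.004) = 11.77 Myr.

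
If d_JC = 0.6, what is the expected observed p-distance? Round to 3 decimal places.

0.413

p = (3/4)(1 − e^(−4d/3)) = 0.75 × (1 − e^(-0.8)) = 0.75 × (1 − 0.449329) = 0.413003.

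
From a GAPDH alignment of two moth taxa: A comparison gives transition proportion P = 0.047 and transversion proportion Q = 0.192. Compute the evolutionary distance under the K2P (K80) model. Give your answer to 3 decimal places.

Under the Kimura two-parameter model, d = −½ ln(1 − 2P − Q) − ¼ ln(1 − 2Q).
1 − 2P − Q = 0.714, giving −½ ln(0.714) = 0.168436.
1 − 2Q = 0.616, giving −¼ ln(0.616) = 0.121127.
d = 0.168436 + 0.121127 = 0.289563.

0.290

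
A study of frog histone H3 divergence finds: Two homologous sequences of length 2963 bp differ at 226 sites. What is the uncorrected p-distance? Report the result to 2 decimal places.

p = 226/2963 = 0.076274… ≈ 0.08 (to 2 d.p.).

0.08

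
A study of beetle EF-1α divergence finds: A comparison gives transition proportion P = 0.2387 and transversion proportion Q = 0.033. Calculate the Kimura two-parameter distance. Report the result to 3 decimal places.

Under the Kimura two-parameter model, d = −½ ln(1 − 2P − Q) − ¼ ln(1 − 2Q).
1 − 2P − Q = 0.4896, giving −½ ln(0.4896) = 0.357083.
1 − 2Q = 0.934, giving −¼ ln(0.934) = 0.017070.
d = 0.357083 + 0.017070 = 0.374153.

0.374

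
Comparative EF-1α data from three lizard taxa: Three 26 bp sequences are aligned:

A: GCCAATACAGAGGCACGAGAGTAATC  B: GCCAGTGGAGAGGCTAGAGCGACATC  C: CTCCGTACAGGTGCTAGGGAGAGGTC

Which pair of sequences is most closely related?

A and B

A–B: 8/26 differ, p = 0.308, d = 0.396.
A–C: 12/26 differ, p = 0.462, d = 0.717.
B–C: 11/26 differ, p = 0.423, d = 0.623.
The smallest distance is between A and B.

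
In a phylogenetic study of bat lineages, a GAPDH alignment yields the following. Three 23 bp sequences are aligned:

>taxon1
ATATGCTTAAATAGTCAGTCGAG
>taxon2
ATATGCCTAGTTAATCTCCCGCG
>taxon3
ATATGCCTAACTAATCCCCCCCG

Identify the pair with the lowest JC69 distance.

taxon2 and taxon3

taxon1–taxon2: 8/23 differ, p = 0.348, d = 0.467.
taxon1–taxon3: 8/23 differ, p = 0.348, d = 0.467.
taxon2–taxon3: 4/23 differ, p = 0.174, d = 0.198.
The smallest distance is between taxon2 and taxon3.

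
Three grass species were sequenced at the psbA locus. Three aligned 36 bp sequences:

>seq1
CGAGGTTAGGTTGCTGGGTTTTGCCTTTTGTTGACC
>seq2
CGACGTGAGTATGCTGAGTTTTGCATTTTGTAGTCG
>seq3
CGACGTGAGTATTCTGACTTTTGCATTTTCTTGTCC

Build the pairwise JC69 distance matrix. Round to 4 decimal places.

seq1–seq2: 9/36 sites differ → p = 0.25, d = −0.75 ln(1 − 0.333333) = 0.304098 ≈ 0.3041.
seq1–seq3: 10/36 sites differ → p ≈ 0.277778, d = −0.75 ln(1 − 0.370371) = 0.346968 ≈ 0.3470.
seq2–seq3: 5/36 sites differ → p ≈ 0.138889, d = −0.75 ln(1 − 0.185185) = 0.153596 ≈ 0.1536.

d(seq1,seq2) = 0.3041, d(seq1,seq3) = 0.3470, d(seq2,seq3) = 0.1536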